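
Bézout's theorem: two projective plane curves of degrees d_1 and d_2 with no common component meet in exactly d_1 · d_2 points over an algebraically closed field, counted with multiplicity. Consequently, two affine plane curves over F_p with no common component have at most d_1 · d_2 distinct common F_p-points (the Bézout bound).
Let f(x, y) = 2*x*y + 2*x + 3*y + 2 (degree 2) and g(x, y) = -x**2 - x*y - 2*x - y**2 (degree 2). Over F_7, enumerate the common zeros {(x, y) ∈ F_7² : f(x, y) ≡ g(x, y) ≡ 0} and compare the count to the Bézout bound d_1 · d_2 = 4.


Common zeros: ∅; count = 0; Bézout bound = 4.

deg(f) = 2, deg(g) = 2, so Bézout bound = 4.
Scan x ∈ F_7. For each x, list the y ∈ F_7 with f(x, y) ≡ 0 and those with g(x, y) ≡ 0 (mod 7); the common zeros in that column are the intersection.
  x = 0: f ≡ 0 at y ∈ {4}; g ≡ 0 at y ∈ {0}; common: ∅.
  x = 1: f ≡ 0 at y ∈ {2}; g ≡ 0 at y ∈ ∅; common: ∅.
  x = 2: f ≡ 0 at y ∈ ∅; g ≡ 0 at y ∈ {6}; common: ∅.
  x = 3: f ≡ 0 at y ∈ {3}; g ≡ 0 at y ∈ ∅; common: ∅.
  x = 4: f ≡ 0 at y ∈ {1}; g ≡ 0 at y ∈ {4, 6}; common: ∅.
  x = 5: f ≡ 0 at y ∈ {5}; g ≡ 0 at y ∈ {0, 2}; common: ∅.
  x = 6: f ≡ 0 at y ∈ {0}; g ≡ 0 at y ∈ ∅; common: ∅.
Collecting: common zeros = ∅, so the count is 0.
Comparison with the Bézout bound: 0 ≤ 4 = deg(f)·deg(g), as expected for curves with no common component (the affine F_7-count falls short of the bound because intersections may lie at infinity, over extension fields, or carry multiplicity).


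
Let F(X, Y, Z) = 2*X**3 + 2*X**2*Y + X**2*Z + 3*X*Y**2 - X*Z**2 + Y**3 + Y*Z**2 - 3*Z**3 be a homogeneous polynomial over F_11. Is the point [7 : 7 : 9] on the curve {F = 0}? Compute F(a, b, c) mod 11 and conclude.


F(7,7,9) ≡ 8 (mod 11); P is NOT on the curve.

Evaluate F(7, 7, 9) term-by-term (mod 11).
  2*X**3 ↦ 2·343·1·1 = 686
  2*X**2*Y ↦ 2·49·7·1 = 686
  X**2*Z ↦ 1·49·1·9 = 441
  3*X*Y**2 ↦ 3·7·49·1 = 1029
  -X*Z**2 ↦ -1·7·1·81 = -567
  Y**3 ↦ 1·1·343·1 = 343
  Y*Z**2 ↦ 1·1·7·81 = 567
  -3*Z**3 ↦ -3·1·1·729 = -2187
Sum: F(7, 7, 9) = (686) + (686) + (441) + (1029) + (-567) + (343) + (567) + (-2187) = 998.
Reducing mod 11: 998 ≡ 8 (mod 11).
Since F(a, b, c) ≡ 8 ≠ 0 (mod 11), P does NOT lie on the curve.


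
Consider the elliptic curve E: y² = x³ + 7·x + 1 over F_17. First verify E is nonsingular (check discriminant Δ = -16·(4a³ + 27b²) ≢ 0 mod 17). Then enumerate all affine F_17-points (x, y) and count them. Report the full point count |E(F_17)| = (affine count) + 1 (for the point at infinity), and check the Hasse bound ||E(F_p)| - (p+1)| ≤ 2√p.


Affine points = {(0, 1), (0, 16), (1, 3), (1, 14), (3, 7), (3, 10), (4, 5), (4, 12), (5, 5), (5, 12), (6, 2), (6, 15), (7, 6), (7, 11), (8, 5), (8, 12), (10, 0), (11, 7), (11, 10), (14, 2), (14, 15), (15, 8), (15, 9)}; affine count = 23; |E(F_17)| = 24.

Discriminant check: Δ ∝ 4a³ + 27b² = 4·7³ + 27·1² = 4·343 + 27·1 ≡ 5 (mod 17). Nonzero ⇒ E is nonsingular.
For each x ∈ F_17, compute rhs = x³ + 7·x + 1 mod 17, then count y ∈ F_17 with y² ≡ rhs.
  x = 0: rhs = 1, matching y values: 1, 16 (2 points).
  x = 1: rhs = 9, matching y values: 3, 14 (2 points).
  x = 2: rhs = 6, matching y values: none (0 points).
  x = 3: rhs = 15, matching y values: 7, 10 (2 points).
  x = 4: rhs = 8, matching y values: 5, 12 (2 points).
  x = 5: rhs = 8, matching y values: 5, 12 (2 points).
  x = 6: rhs = 4, matching y values: 2, 15 (2 points).
  x = 7: rhs = 2, matching y values: 6, 11 (2 points).
  x = 8: rhs = 8, matching y values: 5, 12 (2 points).
  x = 9: rhs = 11, matching y values: none (0 points).
  x = 10: rhs = 0, matching y values: 0 (1 points).
  x = 11: rhs = 15, matching y values: 7, 10 (2 points).
  x = 12: rhs = 11, matching y values: none (0 points).
  x = 13: rhs = 11, matching y values: none (0 points).
  x = 14: rhs = 4, matching y values: 2, 15 (2 points).
  x = 15: rhs = 13, matching y values: 8, 9 (2 points).
  x = 16: rhs = 10, matching y values: none (0 points).
Total affine count: 23.
Full point count |E(F_17)| = 23 + 1 = 24.
Hasse bound: |24 − (17+1)| = |6| = 6 ≤ 2√17 ≈ 8.2462 ✓.


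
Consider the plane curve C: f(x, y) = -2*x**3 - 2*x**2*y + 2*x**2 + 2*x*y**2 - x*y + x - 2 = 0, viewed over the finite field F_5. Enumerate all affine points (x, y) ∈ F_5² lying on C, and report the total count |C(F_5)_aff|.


Affine F_5-points: {(3, 0), (3, 1), (4, 3), (4, 4)}; count = 4.

For each of the 25 pairs (x, y) ∈ F_5², evaluate f(x, y) mod 5. Record the zeros.
  x = 0: [0↦3, 1↦3, 2↦3, 3↦3, 4↦3]  zeros at y ∈ ∅
  x = 1: [0↦4, 1↦3, 2↦1, 3↦3, 4↦4]  zeros at y ∈ ∅
  x = 2: [0↦2, 1↦1, 2↦3, 3↦3, 4↦1]  zeros at y ∈ ∅
  x = 3: [0↦0, 1↦0, 2↦2, 3↦1, 4↦2]  zeros at y ∈ {0, 1}
  x = 4: [0↦1, 1↦3, 2↦1, 3↦0, 4↦0]  zeros at y ∈ {3, 4}
Collecting zeros: affine points = {(3, 0), (3, 1), (4, 3), (4, 4)}.
Total count |C(F_5)_aff| = 4.


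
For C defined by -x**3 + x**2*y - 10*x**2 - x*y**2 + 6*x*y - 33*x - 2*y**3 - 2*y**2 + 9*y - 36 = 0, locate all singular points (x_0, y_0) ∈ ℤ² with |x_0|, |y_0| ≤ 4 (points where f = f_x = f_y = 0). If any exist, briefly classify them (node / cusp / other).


Singular points: {(-3, 0)}; classification: node.

Compute partial derivatives:
  f_x = -3*x**2 + 2*x*y - 20*x - y**2 + 6*y - 33.
  f_y = x**2 - 2*x*y + 6*x - 6*y**2 - 4*y + 9.
Scan x_0 ∈ {−4, ..., 4}. For each x_0, f_y(x_0, y) is a polynomial in y; find its integer roots y ∈ {−4, ..., 4}, then test f_x and f at those candidates.
  x = -4: f_y(-4, y) = -6*y**2 + 4*y + 1; no integer root y with |y| ≤ 4.
  x = -3: f_y(-3, y) = -6*y**2 + 2*y; vanishes at y ∈ {0}. (-3, 0): f_x = 0, f = 0 — SINGULAR.
  x = -2: f_y(-2, y) = 1 - 6*y**2; no integer root y with |y| ≤ 4.
  x = -1: f_y(-1, y) = -6*y**2 - 2*y + 4; vanishes at y ∈ {-1}. (-1, -1): f_x = -21 ≠ 0.
  x = 0: f_y(0, y) = -6*y**2 - 4*y + 9; no integer root y with |y| ≤ 4.
  x = 1: f_y(1, y) = -6*y**2 - 6*y + 16; no integer root y with |y| ≤ 4.
  x = 2: f_y(2, y) = -6*y**2 - 8*y + 25; no integer root y with |y| ≤ 4.
  x = 3: f_y(3, y) = -6*y**2 - 10*y + 36; no integer root y with |y| ≤ 4.
  x = 4: f_y(4, y) = -6*y**2 - 12*y + 49; no integer root y with |y| ≤ 4.
Only singular point on the grid: (-3, 0).
Classify: substitute x = -3 + u, y = 0 + v and expand: f = -u**3 + u**2*v - u**2 - u*v**2 - 2*v**3 + v**2.
No constant or linear terms (consistent with a singular point). Quadratic part: -u**2 + v**2. Cubic part: -u**3 + u**2*v - u*v**2 - 2*v**3.
The quadratic part v**2 - u**2 = (v − u)(v + u) splits into two distinct linear factors, so there are two distinct tangent lines y − 0 = ±(x − -3) — this is a node (ordinary double point).
Classification: node.


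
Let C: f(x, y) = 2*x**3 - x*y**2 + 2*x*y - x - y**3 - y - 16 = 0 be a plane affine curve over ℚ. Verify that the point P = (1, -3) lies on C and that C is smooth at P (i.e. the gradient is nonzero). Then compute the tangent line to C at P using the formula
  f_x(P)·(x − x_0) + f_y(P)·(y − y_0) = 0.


Tangent line at P: -10*x - 20*y - 50 = 0.

Step 1: f(1, -3) = 0, so P lies on C.
Step 2: partial derivatives
  f_x(x, y) = 6*x**2 - y**2 + 2*y - 1, f_y(x, y) = -2*x*y + 2*x - 3*y**2 - 1.
  f_x(P) = -10, f_y(P) = -20 (gradient nonzero, so P is smooth).
Step 3: tangent line at P: -10·(x − 1) + -20·(y − -3) = 0.
Expanding: -10*x - 20*y - 50 = 0.


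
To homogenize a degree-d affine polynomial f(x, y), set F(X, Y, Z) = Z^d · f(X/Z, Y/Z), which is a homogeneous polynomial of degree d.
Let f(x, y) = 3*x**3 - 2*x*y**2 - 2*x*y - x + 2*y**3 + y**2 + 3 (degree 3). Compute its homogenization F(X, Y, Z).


F(X, Y, Z) = 3*X**3 - 2*X*Y**2 - 2*X*Y*Z - X*Z**2 + 2*Y**3 + Y**2*Z + 3*Z**3

deg(f) = 3.
Substitute x = X/Z, y = Y/Z into f, then multiply by Z^3.
  monomial 3·x^3·y^0 ↦ 3·X^3·Y^0·Z^0.
  monomial -2·x^1·y^2 ↦ -2·X^1·Y^2·Z^0.
  monomial -2·x^1·y^1 ↦ -2·X^1·Y^1·Z^1.
  monomial -1·x^1·y^0 ↦ -1·X^1·Y^0·Z^2.
  monomial 2·x^0·y^3 ↦ 2·X^0·Y^3·Z^0.
  monomial 1·x^0·y^2 ↦ 1·X^0·Y^2·Z^1.
  monomial 3·x^0·y^0 ↦ 3·X^0·Y^0·Z^3.
Collecting: F(X, Y, Z) = 3*X**3 - 2*X*Y**2 - 2*X*Y*Z - X*Z**2 + 2*Y**3 + Y**2*Z + 3*Z**3.


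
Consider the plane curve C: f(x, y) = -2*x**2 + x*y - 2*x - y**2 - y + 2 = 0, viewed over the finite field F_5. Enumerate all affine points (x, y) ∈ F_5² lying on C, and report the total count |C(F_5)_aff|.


Affine F_5-points: {(0, 1), (0, 3), (2, 0), (2, 1), (3, 3), (3, 4)}; count = 6.

For each of the 25 pairs (x, y) ∈ F_5², evaluate f(x, y) mod 5. Record the zeros.
  x = 0: [0↦2, 1↦0, 2↦1, 3↦0, 4↦2]  zeros at y ∈ {1, 3}
  x = 1: [0↦3, 1↦2, 2↦4, 3↦4, 4↦2]  zeros at y ∈ ∅
  x = 2: [0↦0, 1↦0, 2↦3, 3↦4, 4↦3]  zeros at y ∈ {0, 1}
  x = 3: [0↦3, 1↦4, 2↦3, 3↦0, 4↦0]  zeros at y ∈ {3, 4}
  x = 4: [0↦2, 1↦4, 2↦4, 3↦2, 4↦3]  zeros at y ∈ ∅
Collecting zeros: affine points = {(0, 1), (0, 3), (2, 0), (2, 1), (3, 3), (3, 4)}.
Total count |C(F_5)_aff| = 6.


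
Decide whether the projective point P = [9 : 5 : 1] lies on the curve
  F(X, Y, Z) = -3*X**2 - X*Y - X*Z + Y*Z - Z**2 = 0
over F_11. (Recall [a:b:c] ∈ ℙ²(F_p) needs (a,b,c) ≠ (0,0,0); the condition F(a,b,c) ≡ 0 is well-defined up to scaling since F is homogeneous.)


F(9,5,1) ≡ 4 (mod 11); P is NOT on the curve.

Evaluate F(9, 5, 1) term-by-term (mod 11).
  -3*X**2 ↦ -3·81·1·1 = -243
  -X*Y ↦ -1·9·5·1 = -45
  -X*Z ↦ -1·9·1·1 = -9
  Y*Z ↦ 1·1·5·1 = 5
  -Z**2 ↦ -1·1·1·1 = -1
Sum: F(9, 5, 1) = (-243) + (-45) + (-9) + (5) + (-1) = -293.
Reducing mod 11: -293 ≡ 4 (mod 11).
Since F(a, b, c) ≡ 4 ≠ 0 (mod 11), P does NOT lie on the curve.


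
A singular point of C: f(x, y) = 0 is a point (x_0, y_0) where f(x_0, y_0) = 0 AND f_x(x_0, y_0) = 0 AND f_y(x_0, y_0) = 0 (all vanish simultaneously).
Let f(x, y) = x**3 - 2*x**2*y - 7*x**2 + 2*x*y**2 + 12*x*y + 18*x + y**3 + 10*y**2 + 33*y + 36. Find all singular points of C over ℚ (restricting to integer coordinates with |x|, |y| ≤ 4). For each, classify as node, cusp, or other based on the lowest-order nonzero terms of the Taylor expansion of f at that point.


Singular points: {(0, -3)}; classification: node.

Compute partial derivatives:
  f_x = 3*x**2 - 4*x*y - 14*x + 2*y**2 + 12*y + 18.
  f_y = -2*x**2 + 4*x*y + 12*x + 3*y**2 + 20*y + 33.
Scan x_0 ∈ {−4, ..., 4}. For each x_0, f_y(x_0, y) is a polynomial in y; find its integer roots y ∈ {−4, ..., 4}, then test f_x and f at those candidates.
  x = -4: f_y(-4, y) = 3*y**2 + 4*y - 47; no integer root y with |y| ≤ 4.
  x = -3: f_y(-3, y) = 3*y**2 + 8*y - 21; no integer root y with |y| ≤ 4.
  x = -2: f_y(-2, y) = 3*y**2 + 12*y + 1; no integer root y with |y| ≤ 4.
  x = -1: f_y(-1, y) = 3*y**2 + 16*y + 19; no integer root y with |y| ≤ 4.
  x = 0: f_y(0, y) = 3*y**2 + 20*y + 33; vanishes at y ∈ {-3}. (0, -3): f_x = 0, f = 0 — SINGULAR.
  x = 1: f_y(1, y) = 3*y**2 + 24*y + 43; no integer root y with |y| ≤ 4.
  x = 2: f_y(2, y) = 3*y**2 + 28*y + 49; no integer root y with |y| ≤ 4.
  x = 3: f_y(3, y) = 3*y**2 + 32*y + 51; no integer root y with |y| ≤ 4.
  x = 4: f_y(4, y) = 3*y**2 + 36*y + 49; no integer root y with |y| ≤ 4.
Only singular point on the grid: (0, -3).
Classify: substitute x = 0 + u, y = -3 + v and expand: f = u**3 - 2*u**2*v - u**2 + 2*u*v**2 + v**3 + v**2.
No constant or linear terms (consistent with a singular point). Quadratic part: -u**2 + v**2. Cubic part: u**3 - 2*u**2*v + 2*u*v**2 + v**3.
The quadratic part v**2 - u**2 = (v − u)(v + u) splits into two distinct linear factors, so there are two distinct tangent lines y − -3 = ±(x − 0) — this is a node (ordinary double point).
Classification: node.


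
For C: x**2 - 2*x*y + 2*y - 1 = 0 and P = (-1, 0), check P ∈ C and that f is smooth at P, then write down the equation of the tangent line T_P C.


Tangent line at P: -2*x + 4*y - 2 = 0.

Step 1: f(-1, 0) = 0, so P lies on C.
Step 2: partial derivatives
  f_x(x, y) = 2*x - 2*y, f_y(x, y) = 2 - 2*x.
  f_x(P) = -2, f_y(P) = 4 (gradient nonzero, so P is smooth).
Step 3: tangent line at P: -2·(x − -1) + 4·(y − 0) = 0.
Expanding: -2*x + 4*y - 2 = 0.


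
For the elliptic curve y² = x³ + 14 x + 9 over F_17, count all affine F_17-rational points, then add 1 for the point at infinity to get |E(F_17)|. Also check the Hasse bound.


Affine points = {(0, 3), (0, 14), (5, 0), (7, 5), (7, 12), (8, 2), (8, 15), (11, 7), (11, 10), (12, 1), (12, 16), (13, 5), (13, 12), (14, 5), (14, 12)}; affine count = 15; |E(F_17)| = 16.

Discriminant check: Δ ∝ 4a³ + 27b² = 4·14³ + 27·9² = 4·2744 + 27·81 ≡ 5 (mod 17). Nonzero ⇒ E is nonsingular.
For each x ∈ F_17, compute rhs = x³ + 14·x + 9 mod 17, then count y ∈ F_17 with y² ≡ rhs.
  x = 0: rhs = 9, matching y values: 3, 14 (2 points).
  x = 1: rhs = 7, matching y values: none (0 points).
  x = 2: rhs = 11, matching y values: none (0 points).
  x = 3: rhs = 10, matching y values: none (0 points).
  x = 4: rhs = 10, matching y values: none (0 points).
  x = 5: rhs = 0, matching y values: 0 (1 points).
  x = 6: rhs = 3, matching y values: none (0 points).
  x = 7: rhs = 8, matching y values: 5, 12 (2 points).
  x = 8: rhs = 4, matching y values: 2, 15 (2 points).
  x = 9: rhs = 14, matching y values: none (0 points).
  x = 10: rhs = 10, matching y values: none (0 points).
  x = 11: rhs = 15, matching y values: 7, 10 (2 points).
  x = 12: rhs = 1, matching y values: 1, 16 (2 points).
  x = 13: rhs = 8, matching y values: 5, 12 (2 points).
  x = 14: rhs = 8, matching y values: 5, 12 (2 points).
  x = 15: rhs = 7, matching y values: none (0 points).
  x = 16: rhs = 11, matching y values: none (0 points).
Total affine count: 15.
Full point count |E(F_17)| = 15 + 1 = 16.
Hasse bound: |16 − (17+1)| = |-2| = 2 ≤ 2√17 ≈ 8.2462 ✓.


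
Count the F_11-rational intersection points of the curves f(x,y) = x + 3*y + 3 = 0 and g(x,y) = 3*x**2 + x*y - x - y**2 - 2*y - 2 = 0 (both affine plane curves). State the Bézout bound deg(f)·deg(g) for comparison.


Common zeros: ∅; count = 0; Bézout bound = 2.

deg(f) = 1, deg(g) = 2, so Bézout bound = 2.
Scan x ∈ F_11. For each x, list the y ∈ F_11 with f(x, y) ≡ 0 and those with g(x, y) ≡ 0 (mod 11); the common zeros in that column are the intersection.
  x = 0: f ≡ 0 at y ∈ {10}; g ≡ 0 at y ∈ ∅; common: ∅.
  x = 1: f ≡ 0 at y ∈ {6}; g ≡ 0 at y ∈ {0, 10}; common: ∅.
  x = 2: f ≡ 0 at y ∈ {2}; g ≡ 0 at y ∈ ∅; common: ∅.
  x = 3: f ≡ 0 at y ∈ {9}; g ≡ 0 at y ∈ {0, 1}; common: ∅.
  x = 4: f ≡ 0 at y ∈ {5}; g ≡ 0 at y ∈ ∅; common: ∅.
  x = 5: f ≡ 0 at y ∈ {1}; g ≡ 0 at y ∈ ∅; common: ∅.
  x = 6: f ≡ 0 at y ∈ {8}; g ≡ 0 at y ∈ {6, 9}; common: ∅.
  x = 7: f ≡ 0 at y ∈ {4}; g ≡ 0 at y ∈ {6, 10}; common: ∅.
  x = 8: f ≡ 0 at y ∈ {0}; g ≡ 0 at y ∈ {1, 5}; common: ∅.
  x = 9: f ≡ 0 at y ∈ {7}; g ≡ 0 at y ∈ {2, 5}; common: ∅.
  x = 10: f ≡ 0 at y ∈ {3}; g ≡ 0 at y ∈ ∅; common: ∅.
Collecting: common zeros = ∅, so the count is 0.
Comparison with the Bézout bound: 0 ≤ 2 = deg(f)·deg(g), as expected for curves with no common component (the affine F_11-count falls short of the bound because intersections may lie at infinity, over extension fields, or carry multiplicity).


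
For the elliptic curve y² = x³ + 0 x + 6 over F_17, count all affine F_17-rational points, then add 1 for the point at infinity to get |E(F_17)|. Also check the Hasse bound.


Affine points = {(3, 4), (3, 13), (4, 6), (4, 11), (6, 1), (6, 16), (7, 3), (7, 14), (8, 5), (8, 12), (9, 2), (9, 15), (12, 0), (14, 8), (14, 9), (15, 7), (15, 10)}; affine count = 17; |E(F_17)| = 18.

Discriminant check: Δ ∝ 4a³ + 27b² = 4·0³ + 27·6² = 4·0 + 27·36 ≡ 3 (mod 17). Nonzero ⇒ E is nonsingular.
For each x ∈ F_17, compute rhs = x³ + 0·x + 6 mod 17, then count y ∈ F_17 with y² ≡ rhs.
  x = 0: rhs = 6, matching y values: none (0 points).
  x = 1: rhs = 7, matching y values: none (0 points).
  x = 2: rhs = 14, matching y values: none (0 points).
  x = 3: rhs = 16, matching y values: 4, 13 (2 points).
  x = 4: rhs = 2, matching y values: 6, 11 (2 points).
  x = 5: rhs = 12, matching y values: none (0 points).
  x = 6: rhs = 1, matching y values: 1, 16 (2 points).
  x = 7: rhs = 9, matching y values: 3, 14 (2 points).
  x = 8: rhs = 8, matching y values: 5, 12 (2 points).
  x = 9: rhs = 4, matching y values: 2, 15 (2 points).
  x = 10: rhs = 3, matching y values: none (0 points).
  x = 11: rhs = 11, matching y values: none (0 points).
  x = 12: rhs = 0, matching y values: 0 (1 points).
  x = 13: rhs = 10, matching y values: none (0 points).
  x = 14: rhs = 13, matching y values: 8, 9 (2 points).
  x = 15: rhs = 15, matching y values: 7, 10 (2 points).
  x = 16: rhs = 5, matching y values: none (0 points).
Total affine count: 17.
Full point count |E(F_17)| = 17 + 1 = 18.
Hasse bound: |18 − (17+1)| = |0| = 0 ≤ 2√17 ≈ 8.2462 ✓.


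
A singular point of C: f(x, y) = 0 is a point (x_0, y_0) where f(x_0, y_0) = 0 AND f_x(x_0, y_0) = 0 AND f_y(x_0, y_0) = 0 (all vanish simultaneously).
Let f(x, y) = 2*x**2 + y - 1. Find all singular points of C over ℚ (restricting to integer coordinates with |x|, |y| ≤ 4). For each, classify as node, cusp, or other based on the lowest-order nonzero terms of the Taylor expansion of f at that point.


No singular points in the scanned grid; C is smooth there.

Compute partial derivatives:
  f_x = 4*x.
  f_y = 1.
f_y = 1 is a nonzero constant, so f_y never vanishes: no point (x, y) can satisfy f = f_x = f_y = 0. In particular no (x, y) ∈ {−4, ..., 4}² is singular; the curve is smooth.


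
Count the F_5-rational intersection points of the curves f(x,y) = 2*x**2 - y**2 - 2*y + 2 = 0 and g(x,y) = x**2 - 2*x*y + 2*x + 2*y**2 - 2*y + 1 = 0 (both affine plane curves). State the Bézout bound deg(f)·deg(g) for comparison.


Common zeros: {(1, 4), (3, 3)}; count = 2; Bézout bound = 4.

deg(f) = 2, deg(g) = 2, so Bézout bound = 4.
Scan x ∈ F_5. For each x, list the y ∈ F_5 with f(x, y) ≡ 0 and those with g(x, y) ≡ 0 (mod 5); the common zeros in that column are the intersection.
  x = 0: f ≡ 0 at y ∈ ∅; g ≡ 0 at y ∈ {2, 4}; common: ∅.
  x = 1: f ≡ 0 at y ∈ {4}; g ≡ 0 at y ∈ {3, 4}; common: {4}.
  x = 2: f ≡ 0 at y ∈ {0, 3}; g ≡ 0 at y ∈ {1, 2}; common: ∅.
  x = 3: f ≡ 0 at y ∈ {0, 3}; g ≡ 0 at y ∈ {1, 3}; common: {3}.
  x = 4: f ≡ 0 at y ∈ {4}; g ≡ 0 at y ∈ {0}; common: ∅.
Collecting: common zeros = {(1, 4), (3, 3)}, so the count is 2.
Comparison with the Bézout bound: 2 ≤ 4 = deg(f)·deg(g), as expected for curves with no common component (the affine F_5-count falls short of the bound because intersections may lie at infinity, over extension fields, or carry multiplicity).


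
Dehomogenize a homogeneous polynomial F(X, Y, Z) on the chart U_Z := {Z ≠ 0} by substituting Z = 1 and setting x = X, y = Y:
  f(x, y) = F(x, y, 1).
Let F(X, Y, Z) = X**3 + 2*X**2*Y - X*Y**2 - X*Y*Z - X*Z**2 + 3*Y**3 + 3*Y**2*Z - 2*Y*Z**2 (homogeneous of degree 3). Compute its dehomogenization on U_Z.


f(x, y) = x**3 + 2*x**2*y - x*y**2 - x*y - x + 3*y**3 + 3*y**2 - 2*y

On U_Z we set Z = 1. Each monomial c·X^i·Y^j·Z^k in F becomes c·x^i·y^j·1^k = c·x^i·y^j.
Substituting Z = 1: F(X, Y, 1) = x**3 + 2*x**2*y - x*y**2 - x*y - x + 3*y**3 + 3*y**2 - 2*y.
Note: deg(f) ≤ deg(F) = 3; strict inequality happens when F is divisible by Z (lost terms).


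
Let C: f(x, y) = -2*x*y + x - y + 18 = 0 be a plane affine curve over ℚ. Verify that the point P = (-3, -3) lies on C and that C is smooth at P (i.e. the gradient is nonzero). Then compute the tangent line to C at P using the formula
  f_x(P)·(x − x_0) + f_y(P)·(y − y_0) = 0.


Tangent line at P: 7*x + 5*y + 36 = 0.

Step 1: f(-3, -3) = 0, so P lies on C.
Step 2: partial derivatives
  f_x(x, y) = 1 - 2*y, f_y(x, y) = -2*x - 1.
  f_x(P) = 7, f_y(P) = 5 (gradient nonzero, so P is smooth).
Step 3: tangent line at P: 7·(x − -3) + 5·(y − -3) = 0.
Expanding: 7*x + 5*y + 36 = 0.


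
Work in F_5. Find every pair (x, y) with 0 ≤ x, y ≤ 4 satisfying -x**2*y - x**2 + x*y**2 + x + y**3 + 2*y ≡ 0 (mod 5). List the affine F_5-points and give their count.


Affine F_5-points: {(0, 0), (1, 0), (2, 2), (3, 2), (4, 4)}; count = 5.

For each of the 25 pairs (x, y) ∈ F_5², evaluate f(x, y) mod 5. Record the zeros.
  x = 0: [0↦0, 1↦3, 2↦2, 3↦3, 4↦2]  zeros at y ∈ {0}
  x = 1: [0↦0, 1↦3, 2↦4, 3↦4, 4↦4]  zeros at y ∈ {0}
  x = 2: [0↦3, 1↦4, 2↦0, 3↦2, 4↦1]  zeros at y ∈ {2}
  x = 3: [0↦4, 1↦1, 2↦0, 3↦2, 4↦3]  zeros at y ∈ {2}
  x = 4: [0↦3, 1↦4, 2↦4, 3↦4, 4↦0]  zeros at y ∈ {4}
Collecting zeros: affine points = {(0, 0), (1, 0), (2, 2), (3, 2), (4, 4)}.
Total count |C(F_5)_aff| = 5.


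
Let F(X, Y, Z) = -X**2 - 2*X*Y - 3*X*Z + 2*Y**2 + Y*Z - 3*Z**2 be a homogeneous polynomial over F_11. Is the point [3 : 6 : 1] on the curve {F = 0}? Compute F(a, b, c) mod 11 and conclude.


F(3,6,1) ≡ 10 (mod 11); P is NOT on the curve.

Evaluate F(3, 6, 1) term-by-term (mod 11).
  -X**2 ↦ -1·9·1·1 = -9
  -2*X*Y ↦ -2·3·6·1 = -36
  -3*X*Z ↦ -3·3·1·1 = -9
  2*Y**2 ↦ 2·1·36·1 = 72
  Y*Z ↦ 1·1·6·1 = 6
  -3*Z**2 ↦ -3·1·1·1 = -3
Sum: F(3, 6, 1) = (-9) + (-36) + (-9) + (72) + (6) + (-3) = 21.
Reducing mod 11: 21 ≡ 10 (mod 11).
Since F(a, b, c) ≡ 10 ≠ 0 (mod 11), P does NOT lie on the curve.


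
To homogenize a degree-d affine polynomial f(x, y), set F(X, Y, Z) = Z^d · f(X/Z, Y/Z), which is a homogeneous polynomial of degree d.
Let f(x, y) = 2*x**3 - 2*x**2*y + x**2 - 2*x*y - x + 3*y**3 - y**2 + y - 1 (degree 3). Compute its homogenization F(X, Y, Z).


F(X, Y, Z) = 2*X**3 - 2*X**2*Y + X**2*Z - 2*X*Y*Z - X*Z**2 + 3*Y**3 - Y**2*Z + Y*Z**2 - Z**3

deg(f) = 3.
Substitute x = X/Z, y = Y/Z into f, then multiply by Z^3.
  monomial 2·x^3·y^0 ↦ 2·X^3·Y^0·Z^0.
  monomial -2·x^2·y^1 ↦ -2·X^2·Y^1·Z^0.
  monomial 1·x^2·y^0 ↦ 1·X^2·Y^0·Z^1.
  monomial -2·x^1·y^1 ↦ -2·X^1·Y^1·Z^1.
  monomial -1·x^1·y^0 ↦ -1·X^1·Y^0·Z^2.
  monomial 3·x^0·y^3 ↦ 3·X^0·Y^3·Z^0.
  monomial -1·x^0·y^2 ↦ -1·X^0·Y^2·Z^1.
  monomial 1·x^0·y^1 ↦ 1·X^0·Y^1·Z^2.
  monomial -1·x^0·y^0 ↦ -1·X^0·Y^0·Z^3.
Collecting: F(X, Y, Z) = 2*X**3 - 2*X**2*Y + X**2*Z - 2*X*Y*Z - X*Z**2 + 3*Y**3 - Y**2*Z + Y*Z**2 - Z**3.


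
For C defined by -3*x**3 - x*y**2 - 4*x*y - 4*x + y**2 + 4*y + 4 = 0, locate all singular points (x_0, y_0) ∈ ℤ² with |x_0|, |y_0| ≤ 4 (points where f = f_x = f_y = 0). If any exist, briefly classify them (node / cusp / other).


Singular points: {(0, -2)}; classification: cusp.

Compute partial derivatives:
  f_x = -9*x**2 - y**2 - 4*y - 4.
  f_y = -2*x*y - 4*x + 2*y + 4.
Scan x_0 ∈ {−4, ..., 4}. For each x_0, f_y(x_0, y) is a polynomial in y; find its integer roots y ∈ {−4, ..., 4}, then test f_x and f at those candidates.
  x = -4: f_y(-4, y) = 10*y + 20; vanishes at y ∈ {-2}. (-4, -2): f_x = -144 ≠ 0.
  x = -3: f_y(-3, y) = 8*y + 16; vanishes at y ∈ {-2}. (-3, -2): f_x = -81 ≠ 0.
  x = -2: f_y(-2, y) = 6*y + 12; vanishes at y ∈ {-2}. (-2, -2): f_x = -36 ≠ 0.
  x = -1: f_y(-1, y) = 4*y + 8; vanishes at y ∈ {-2}. (-1, -2): f_x = -9 ≠ 0.
  x = 0: f_y(0, y) = 2*y + 4; vanishes at y ∈ {-2}. (0, -2): f_x = 0, f = 0 — SINGULAR.
  x = 1: f_y(1, y) = 0; vanishes at y ∈ {-4, -3, -2, -1, 0, 1, 2, 3, 4}. (1, -4): f_x = -13 ≠ 0; (1, -3): f_x = -10 ≠ 0; (1, -2): f_x = -9 ≠ 0; (1, -1): f_x = -10 ≠ 0; (1, 0): f_x = -13 ≠ 0; (1, 1): f_x = -18 ≠ 0; (1, 2): f_x = -25 ≠ 0; (1, 3): f_x = -34 ≠ 0; (1, 4): f_x = -45 ≠ 0.
  x = 2: f_y(2, y) = -2*y - 4; vanishes at y ∈ {-2}. (2, -2): f_x = -36 ≠ 0.
  x = 3: f_y(3, y) = -4*y - 8; vanishes at y ∈ {-2}. (3, -2): f_x = -81 ≠ 0.
  x = 4: f_y(4, y) = -6*y - 12; vanishes at y ∈ {-2}. (4, -2): f_x = -144 ≠ 0.
Only singular point on the grid: (0, -2).
Classify: substitute x = 0 + u, y = -2 + v and expand: f = -3*u**3 - u*v**2 + v**2.
No constant or linear terms (consistent with a singular point). Quadratic part: v**2. Cubic part: -3*u**3 - u*v**2.
The quadratic part v**2 is a perfect square, so there is a single (double) tangent line v = 0, i.e. y = -2. Restricting the cubic part to that line (v = 0) leaves -3*u**3 ≠ 0, so f is not divisible by v and the branch is v² ≈ 3*u**3 to lowest order — this is a cusp.
Classification: cusp.


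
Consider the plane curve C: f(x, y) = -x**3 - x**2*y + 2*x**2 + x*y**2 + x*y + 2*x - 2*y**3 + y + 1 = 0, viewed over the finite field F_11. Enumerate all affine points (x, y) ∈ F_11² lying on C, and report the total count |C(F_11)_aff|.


Affine F_11-points: {(0, 1), (1, 9), (3, 3), (5, 7), (6, 7), (6, 9), (8, 9)}; count = 7.

For each of the 121 pairs (x, y) ∈ F_11², evaluate f(x, y) mod 11. Record the zeros.
  x = 0: [0↦1, 1↦0, 2↦9, 3↦5, 4↦9, 5↦9, 6↦4, 7↦4, 8↦8, 9↦4, 10↦2]  zeros at y ∈ {1}
  x = 1: [0↦4, 1↦4, 2↦5, 3↦6, 4↦6, 5↦4, 6↦10, 7↦1, 8↦9, 9↦0, 10↦6]  zeros at y ∈ {9}
  x = 2: [0↦5, 1↦4, 2↦6, 3↦10, 4↦4, 5↦9, 6↦2, 7↦4, 8↦3, 9↦9, 10↦10]  zeros at y ∈ ∅
  x = 3: [0↦9, 1↦5, 2↦6, 3↦0, 4↦8, 5↦7, 6↦7, 7↦7, 8↦6, 9↦3, 10↦8]  zeros at y ∈ {3}
  x = 4: [0↦10, 1↦1, 2↦10, 3↦3, 4↦1, 5↦3, 6↦8, 7↦4, 8↦1, 9↦9, 10↦5]  zeros at y ∈ ∅
  x = 5: [0↦2, 1↦8, 2↦1, 3↦2, 4↦10, 5↦2, 6↦10, 7↦0, 8↦4, 9↦10, 10↦6]  zeros at y ∈ {7}
  x = 6: [0↦1, 1↦9, 2↦6, 3↦2, 4↦7, 5↦9, 6↦7, 7↦0, 8↦9, 9↦0, 10↦5]  zeros at y ∈ {7, 9}
  x = 7: [0↦1, 1↦9, 2↦8, 3↦8, 4↦8, 5↦7, 6↦4, 7↦9, 8↦10, 9↦6, 10↦7]  zeros at y ∈ ∅
  x = 8: [0↦7, 1↦2, 2↦1, 3↦3, 4↦7, 5↦1, 6↦6, 7↦10, 8↦1, 9↦0, 10↦6]  zeros at y ∈ {9}
  x = 9: [0↦2, 1↦4, 2↦1, 3↦3, 4↦9, 5↦7, 6↦7, 7↦8, 8↦9, 9↦9, 10↦7]  zeros at y ∈ ∅
  x = 10: [0↦2, 1↦9, 2↦2, 3↦2, 4↦8, 5↦8, 6↦1, 7↦8, 8↦6, 9↦5, 10↦4]  zeros at y ∈ ∅
Collecting zeros: affine points = {(0, 1), (1, 9), (3, 3), (5, 7), (6, 7), (6, 9), (8, 9)}.
Total count |C(F_11)_aff| = 7.


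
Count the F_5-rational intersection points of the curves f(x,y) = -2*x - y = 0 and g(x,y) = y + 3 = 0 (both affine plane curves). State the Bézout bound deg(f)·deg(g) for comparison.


Common zeros: {(4, 2)}; count = 1; Bézout bound = 1.

deg(f) = 1, deg(g) = 1, so Bézout bound = 1.
Scan x ∈ F_5. For each x, list the y ∈ F_5 with f(x, y) ≡ 0 and those with g(x, y) ≡ 0 (mod 5); the common zeros in that column are the intersection.
  x = 0: f ≡ 0 at y ∈ {0}; g ≡ 0 at y ∈ {2}; common: ∅.
  x = 1: f ≡ 0 at y ∈ {3}; g ≡ 0 at y ∈ {2}; common: ∅.
  x = 2: f ≡ 0 at y ∈ {1}; g ≡ 0 at y ∈ {2}; common: ∅.
  x = 3: f ≡ 0 at y ∈ {4}; g ≡ 0 at y ∈ {2}; common: ∅.
  x = 4: f ≡ 0 at y ∈ {2}; g ≡ 0 at y ∈ {2}; common: {2}.
Collecting: common zeros = {(4, 2)}, so the count is 1.
Comparison with the Bézout bound: 1 ≤ 1 = deg(f)·deg(g), as expected for curves with no common component (the bound is attained).


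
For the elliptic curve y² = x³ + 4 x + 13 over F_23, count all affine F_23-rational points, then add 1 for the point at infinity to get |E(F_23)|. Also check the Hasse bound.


Affine points = {(0, 6), (0, 17), (1, 8), (1, 15), (2, 11), (2, 12), (3, 11), (3, 12), (4, 1), (4, 22), (6, 0), (7, 4), (7, 19), (10, 8), (10, 15), (11, 10), (11, 13), (12, 8), (12, 15), (13, 10), (13, 13), (17, 7), (17, 16), (18, 11), (18, 12), (19, 5), (19, 18), (22, 10), (22, 13)}; affine count = 29; |E(F_23)| = 30.

Discriminant check: Δ ∝ 4a³ + 27b² = 4·4³ + 27·13² = 4·64 + 27·169 ≡ 12 (mod 23). Nonzero ⇒ E is nonsingular.
For each x ∈ F_23, compute rhs = x³ + 4·x + 13 mod 23, then count y ∈ F_23 with y² ≡ rhs.
  x = 0: rhs = 13, matching y values: 6, 17 (2 points).
  x = 1: rhs = 18, matching y values: 8, 15 (2 points).
  x = 2: rhs = 6, matching y values: 11, 12 (2 points).
  x = 3: rhs = 6, matching y values: 11, 12 (2 points).
  x = 4: rhs = 1, matching y values: 1, 22 (2 points).
  x = 5: rhs = 20, matching y values: none (0 points).
  x = 6: rhs = 0, matching y values: 0 (1 points).
  x = 7: rhs = 16, matching y values: 4, 19 (2 points).
  x = 8: rhs = 5, matching y values: none (0 points).
  x = 9: rhs = 19, matching y values: none (0 points).
  x = 10: rhs = 18, matching y values: 8, 15 (2 points).
  x = 11: rhs = 8, matching y values: 10, 13 (2 points).
  x = 12: rhs = 18, matching y values: 8, 15 (2 points).
  x = 13: rhs = 8, matching y values: 10, 13 (2 points).
  x = 14: rhs = 7, matching y values: none (0 points).
  x = 15: rhs = 21, matching y values: none (0 points).
  x = 16: rhs = 10, matching y values: none (0 points).
  x = 17: rhs = 3, matching y values: 7, 16 (2 points).
  x = 18: rhs = 6, matching y values: 11, 12 (2 points).
  x = 19: rhs = 2, matching y values: 5, 18 (2 points).
  x = 20: rhs = 20, matching y values: none (0 points).
  x = 21: rhs = 20, matching y values: none (0 points).
  x = 22: rhs = 8, matching y values: 10, 13 (2 points).
Total affine count: 29.
Full point count |E(F_23)| = 29 + 1 = 30.
Hasse bound: |30 − (23+1)| = |6| = 6 ≤ 2√23 ≈ 9.5917 ✓.


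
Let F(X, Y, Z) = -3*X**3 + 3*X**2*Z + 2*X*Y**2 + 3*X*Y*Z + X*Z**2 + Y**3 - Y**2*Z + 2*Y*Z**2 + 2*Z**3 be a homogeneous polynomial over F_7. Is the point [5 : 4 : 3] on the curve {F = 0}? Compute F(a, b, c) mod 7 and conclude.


F(5,4,3) ≡ 6 (mod 7); P is NOT on the curve.

Evaluate F(5, 4, 3) term-by-term (mod 7).
  -3*X**3 ↦ -3·125·1·1 = -375
  3*X**2*Z ↦ 3·25·1·3 = 225
  2*X*Y**2 ↦ 2·5·16·1 = 160
  3*X*Y*Z ↦ 3·5·4·3 = 180
  X*Z**2 ↦ 1·5·1·9 = 45
  Y**3 ↦ 1·1·64·1 = 64
  -Y**2*Z ↦ -1·1·16·3 = -48
  2*Y*Z**2 ↦ 2·1·4·9 = 72
  2*Z**3 ↦ 2·1·1·27 = 54
Sum: F(5, 4, 3) = (-375) + (225) + (160) + (180) + (45) + (64) + (-48) + (72) + (54) = 377.
Reducing mod 7: 377 ≡ 6 (mod 7).
Since F(a, b, c) ≡ 6 ≠ 0 (mod 7), P does NOT lie on the curve.


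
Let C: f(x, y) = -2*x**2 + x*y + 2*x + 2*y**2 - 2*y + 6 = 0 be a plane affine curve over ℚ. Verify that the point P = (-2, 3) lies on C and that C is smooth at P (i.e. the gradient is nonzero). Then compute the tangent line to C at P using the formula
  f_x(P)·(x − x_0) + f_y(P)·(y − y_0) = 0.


Tangent line at P: 13*x + 8*y + 2 = 0.

Step 1: f(-2, 3) = 0, so P lies on C.
Step 2: partial derivatives
  f_x(x, y) = -4*x + y + 2, f_y(x, y) = x + 4*y - 2.
  f_x(P) = 13, f_y(P) = 8 (gradient nonzero, so P is smooth).
Step 3: tangent line at P: 13·(x − -2) + 8·(y − 3) = 0.
Expanding: 13*x + 8*y + 2 = 0.


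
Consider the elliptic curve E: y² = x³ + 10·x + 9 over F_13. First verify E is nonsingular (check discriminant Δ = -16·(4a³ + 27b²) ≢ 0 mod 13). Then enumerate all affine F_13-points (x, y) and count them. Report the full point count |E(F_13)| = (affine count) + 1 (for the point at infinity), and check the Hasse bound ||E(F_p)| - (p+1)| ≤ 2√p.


Affine points = {(0, 3), (0, 10), (3, 1), (3, 12), (4, 3), (4, 10), (6, 5), (6, 8), (8, 4), (8, 9), (9, 3), (9, 10), (10, 2), (10, 11)}; affine count = 14; |E(F_13)| = 15.

Discriminant check: Δ ∝ 4a³ + 27b² = 4·10³ + 27·9² = 4·1000 + 27·81 ≡ 12 (mod 13). Nonzero ⇒ E is nonsingular.
For each x ∈ F_13, compute rhs = x³ + 10·x + 9 mod 13, then count y ∈ F_13 with y² ≡ rhs.
  x = 0: rhs = 9, matching y values: 3, 10 (2 points).
  x = 1: rhs = 7, matching y values: none (0 points).
  x = 2: rhs = 11, matching y values: none (0 points).
  x = 3: rhs = 1, matching y values: 1, 12 (2 points).
  x = 4: rhs = 9, matching y values: 3, 10 (2 points).
  x = 5: rhs = 2, matching y values: none (0 points).
  x = 6: rhs = 12, matching y values: 5, 8 (2 points).
  x = 7: rhs = 6, matching y values: none (0 points).
  x = 8: rhs = 3, matching y values: 4, 9 (2 points).
  x = 9: rhs = 9, matching y values: 3, 10 (2 points).
  x = 10: rhs = 4, matching y values: 2, 11 (2 points).
  x = 11: rhs = 7, matching y values: none (0 points).
  x = 12: rhs = 11, matching y values: none (0 points).
Total affine count: 14.
Full point count |E(F_13)| = 14 + 1 = 15.
Hasse bound: |15 − (13+1)| = |1| = 1 ≤ 2√13 ≈ 7.2111 ✓.


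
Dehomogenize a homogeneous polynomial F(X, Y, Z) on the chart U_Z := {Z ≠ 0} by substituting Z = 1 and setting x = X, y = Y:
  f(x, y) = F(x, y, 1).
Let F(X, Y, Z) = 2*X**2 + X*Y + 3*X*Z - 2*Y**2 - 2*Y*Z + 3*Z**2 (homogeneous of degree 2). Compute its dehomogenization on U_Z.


f(x, y) = 2*x**2 + x*y + 3*x - 2*y**2 - 2*y + 3

On U_Z we set Z = 1. Each monomial c·X^i·Y^j·Z^k in F becomes c·x^i·y^j·1^k = c·x^i·y^j.
Substituting Z = 1: F(X, Y, 1) = 2*x**2 + x*y + 3*x - 2*y**2 - 2*y + 3.
Note: deg(f) ≤ deg(F) = 2; strict inequality happens when F is divisible by Z (lost terms).


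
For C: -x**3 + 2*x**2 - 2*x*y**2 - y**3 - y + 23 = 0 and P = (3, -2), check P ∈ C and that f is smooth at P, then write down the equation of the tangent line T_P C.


Tangent line at P: -23*x + 11*y + 91 = 0.

Step 1: f(3, -2) = 0, so P lies on C.
Step 2: partial derivatives
  f_x(x, y) = -3*x**2 + 4*x - 2*y**2, f_y(x, y) = -4*x*y - 3*y**2 - 1.
  f_x(P) = -23, f_y(P) = 11 (gradient nonzero, so P is smooth).
Step 3: tangent line at P: -23·(x − 3) + 11·(y − -2) = 0.
Expanding: -23*x + 11*y + 91 = 0.


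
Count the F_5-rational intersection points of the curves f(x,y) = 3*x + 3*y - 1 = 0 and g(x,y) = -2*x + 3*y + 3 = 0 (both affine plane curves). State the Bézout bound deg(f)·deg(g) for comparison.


Common zeros: ∅; count = 0; Bézout bound = 1.

deg(f) = 1, deg(g) = 1, so Bézout bound = 1.
Scan x ∈ F_5. For each x, list the y ∈ F_5 with f(x, y) ≡ 0 and those with g(x, y) ≡ 0 (mod 5); the common zeros in that column are the intersection.
  x = 0: f ≡ 0 at y ∈ {2}; g ≡ 0 at y ∈ {4}; common: ∅.
  x = 1: f ≡ 0 at y ∈ {1}; g ≡ 0 at y ∈ {3}; common: ∅.
  x = 2: f ≡ 0 at y ∈ {0}; g ≡ 0 at y ∈ {2}; common: ∅.
  x = 3: f ≡ 0 at y ∈ {4}; g ≡ 0 at y ∈ {1}; common: ∅.
  x = 4: f ≡ 0 at y ∈ {3}; g ≡ 0 at y ∈ {0}; common: ∅.
Collecting: common zeros = ∅, so the count is 0.
Comparison with the Bézout bound: 0 ≤ 1 = deg(f)·deg(g), as expected for curves with no common component (the affine F_5-count falls short of the bound because intersections may lie at infinity, over extension fields, or carry multiplicity).


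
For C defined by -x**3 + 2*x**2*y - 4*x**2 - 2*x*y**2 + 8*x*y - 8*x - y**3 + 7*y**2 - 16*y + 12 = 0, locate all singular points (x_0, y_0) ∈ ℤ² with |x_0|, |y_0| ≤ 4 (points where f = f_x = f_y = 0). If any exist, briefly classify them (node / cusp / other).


Singular points: {(0, 2)}; classification: cusp.

Compute partial derivatives:
  f_x = -3*x**2 + 4*x*y - 8*x - 2*y**2 + 8*y - 8.
  f_y = 2*x**2 - 4*x*y + 8*x - 3*y**2 + 14*y - 16.
Scan x_0 ∈ {−4, ..., 4}. For each x_0, f_y(x_0, y) is a polynomial in y; find its integer roots y ∈ {−4, ..., 4}, then test f_x and f at those candidates.
  x = -4: f_y(-4, y) = -3*y**2 + 30*y - 16; no integer root y with |y| ≤ 4.
  x = -3: f_y(-3, y) = -3*y**2 + 26*y - 22; no integer root y with |y| ≤ 4.
  x = -2: f_y(-2, y) = -3*y**2 + 22*y - 24; no integer root y with |y| ≤ 4.
  x = -1: f_y(-1, y) = -3*y**2 + 18*y - 22; no integer root y with |y| ≤ 4.
  x = 0: f_y(0, y) = -3*y**2 + 14*y - 16; vanishes at y ∈ {2}. (0, 2): f_x = 0, f = 0 — SINGULAR.
  x = 1: f_y(1, y) = -3*y**2 + 10*y - 6; no integer root y with |y| ≤ 4.
  x = 2: f_y(2, y) = -3*y**2 + 6*y + 8; no integer root y with |y| ≤ 4.
  x = 3: f_y(3, y) = -3*y**2 + 2*y + 26; no integer root y with |y| ≤ 4.
  x = 4: f_y(4, y) = -3*y**2 - 2*y + 48; no integer root y with |y| ≤ 4.
Only singular point on the grid: (0, 2).
Classify: substitute x = 0 + u, y = 2 + v and expand: f = -u**3 + 2*u**2*v - 2*u*v**2 - v**3 + v**2.
No constant or linear terms (consistent with a singular point). Quadratic part: v**2. Cubic part: -u**3 + 2*u**2*v - 2*u*v**2 - v**3.
The quadratic part v**2 is a perfect square, so there is a single (double) tangent line v = 0, i.e. y = 2. Restricting the cubic part to that line (v = 0) leaves -u**3 ≠ 0, so f is not divisible by v and the branch is v² ≈ u**3 to lowest order — this is a cusp.
Classification: cusp.


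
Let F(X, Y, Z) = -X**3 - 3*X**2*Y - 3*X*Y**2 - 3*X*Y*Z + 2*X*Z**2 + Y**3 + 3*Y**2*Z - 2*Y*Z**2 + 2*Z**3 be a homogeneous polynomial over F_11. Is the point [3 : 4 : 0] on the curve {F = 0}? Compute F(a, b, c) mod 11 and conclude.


F(3,4,0) ≡ 5 (mod 11); P is NOT on the curve.

Evaluate F(3, 4, 0) term-by-term (mod 11).
  -X**3 ↦ -1·27·1·1 = -27
  -3*X**2*Y ↦ -3·9·4·1 = -108
  -3*X*Y**2 ↦ -3·3·16·1 = -144
  -3*X*Y*Z ↦ -3·3·4·0 = 0
  2*X*Z**2 ↦ 2·3·1·0 = 0
  Y**3 ↦ 1·1·64·1 = 64
  3*Y**2*Z ↦ 3·1·16·0 = 0
  -2*Y*Z**2 ↦ -2·1·4·0 = 0
  2*Z**3 ↦ 2·1·1·0 = 0
Sum: F(3, 4, 0) = (-27) + (-108) + (-144) + (0) + (0) + (64) + (0) + (0) + (0) = -215.
Reducing mod 11: -215 ≡ 5 (mod 11).
Since F(a, b, c) ≡ 5 ≠ 0 (mod 11), P does NOT lie on the curve.


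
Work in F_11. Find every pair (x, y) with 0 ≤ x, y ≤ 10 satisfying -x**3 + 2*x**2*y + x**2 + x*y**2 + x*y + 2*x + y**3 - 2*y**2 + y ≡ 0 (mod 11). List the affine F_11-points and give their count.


Affine F_11-points: {(0, 0), (0, 1), (1, 4), (2, 0), (3, 2), (4, 1), (4, 7), (5, 3), (5, 7), (5, 9), (6, 3), (6, 7), (6, 8), (7, 3), (8, 5), (10, 0), (10, 1), (10, 2)}; count = 18.

For each of the 121 pairs (x, y) ∈ F_11², evaluate f(x, y) mod 11. Record the zeros.
  x = 0: [0↦0, 1↦0, 2↦2, 3↦1, 4↦3, 5↦3, 6↦7, 7↦10, 8↦7, 9↦4, 10↦7]  zeros at y ∈ {0, 1}
  x = 1: [0↦2, 1↦6, 2↦3, 3↦10, 4↦0, 5↦1, 6↦8, 7↦5, 8↦9, 9↦4, 10↦7]  zeros at y ∈ {4}
  x = 2: [0↦0, 1↦1, 2↦8, 3↦5, 4↦9, 5↦4, 6↦7, 7↦2, 8↦6, 9↦3, 10↦10]  zeros at y ∈ {0}
  x = 3: [0↦10, 1↦1, 2↦0, 3↦2, 4↦2, 5↦6, 6↦9, 7↦6, 8↦3, 9↦6, 10↦10]  zeros at y ∈ {2}
  x = 4: [0↦4, 1↦0, 2↦6, 3↦6, 4↦6, 5↦1, 6↦8, 7↦0, 8↦5, 9↦7, 10↦1]  zeros at y ∈ {1, 7}
  x = 5: [0↦9, 1↦3, 2↦9, 3↦0, 4↦4, 5↦5, 6↦9, 7↦0, 8↦6, 9↦0, 10↦10]  zeros at y ∈ {3, 7, 9}
  x = 6: [0↦8, 1↦4, 2↦3, 3↦0, 4↦1, 5↦1, 6↦6, 7↦0, 8↦0, 9↦1, 10↦9]  zeros at y ∈ {3, 7, 8}
  x = 7: [0↦6, 1↦8, 2↦4, 3↦0, 4↦2, 5↦5, 6↦4, 7↦5, 8↦3, 9↦4, 10↦3]  zeros at y ∈ {3}
  x = 8: [0↦8, 1↦9, 2↦6, 3↦5, 4↦1, 5↦0, 6↦8, 7↦9, 8↦9, 9↦3, 10↦8]  zeros at y ∈ {5}
  x = 9: [0↦8, 1↦1, 2↦3, 3↦9, 4↦3, 5↦2, 6↦1, 7↦6, 8↦1, 9↦3, 10↦7]  zeros at y ∈ ∅
  x = 10: [0↦0, 1↦0, 2↦0, 3↦6, 4↦2, 5↦5, 6↦10, 7↦1, 8↦6, 9↦9, 10↦5]  zeros at y ∈ {0, 1, 2}
Collecting zeros: affine points = {(0, 0), (0, 1), (1, 4), (2, 0), (3, 2), (4, 1), (4, 7), (5, 3), (5, 7), (5, 9), (6, 3), (6, 7), (6, 8), (7, 3), (8, 5), (10, 0), (10, 1), (10, 2)}.
Total count |C(F_11)_aff| = 18.


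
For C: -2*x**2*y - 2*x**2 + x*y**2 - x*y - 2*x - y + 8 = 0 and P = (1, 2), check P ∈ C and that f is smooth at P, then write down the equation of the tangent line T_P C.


Tangent line at P: 12 - 12*x = 0.

Step 1: f(1, 2) = 0, so P lies on C.
Step 2: partial derivatives
  f_x(x, y) = -4*x*y - 4*x + y**2 - y - 2, f_y(x, y) = -2*x**2 + 2*x*y - x - 1.
  f_x(P) = -12, f_y(P) = 0 (gradient nonzero, so P is smooth).
Step 3: tangent line at P: -12·(x − 1) + 0·(y − 2) = 0.
Expanding: 12 - 12*x = 0.


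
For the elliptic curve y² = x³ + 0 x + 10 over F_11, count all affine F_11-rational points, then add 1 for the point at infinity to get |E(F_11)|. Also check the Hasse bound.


Affine points = {(1, 0), (3, 2), (3, 9), (5, 5), (5, 6), (7, 1), (7, 10), (8, 4), (8, 7), (10, 3), (10, 8)}; affine count = 11; |E(F_11)| = 12.

Discriminant check: Δ ∝ 4a³ + 27b² = 4·0³ + 27·10² = 4·0 + 27·100 ≡ 5 (mod 11). Nonzero ⇒ E is nonsingular.
For each x ∈ F_11, compute rhs = x³ + 0·x + 10 mod 11, then count y ∈ F_11 with y² ≡ rhs.
  x = 0: rhs = 10, matching y values: none (0 points).
  x = 1: rhs = 0, matching y values: 0 (1 points).
  x = 2: rhs = 7, matching y values: none (0 points).
  x = 3: rhs = 4, matching y values: 2, 9 (2 points).
  x = 4: rhs = 8, matching y values: none (0 points).
  x = 5: rhs = 3, matching y values: 5, 6 (2 points).
  x = 6: rhs = 6, matching y values: none (0 points).
  x = 7: rhs = 1, matching y values: 1, 10 (2 points).
  x = 8: rhs = 5, matching y values: 4, 7 (2 points).
  x = 9: rhs = 2, matching y values: none (0 points).
  x = 10: rhs = 9, matching y values: 3, 8 (2 points).
Total affine count: 11.
Full point count |E(F_11)| = 11 + 1 = 12.
Hasse bound: |12 − (11+1)| = |0| = 0 ≤ 2√11 ≈ 6.6332 ✓.
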